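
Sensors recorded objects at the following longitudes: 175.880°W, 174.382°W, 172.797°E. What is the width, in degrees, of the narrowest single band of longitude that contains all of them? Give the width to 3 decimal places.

Sort the longitudes: -175.880°, -174.382°, +172.797°.
Eastward gaps between consecutive values (wrapping around): 1.498°, 347.179°, 11.323°.
Largest gap = 347.179° ⇒ minimal covering band is its complement: 360° − 347.179° = 12.821°.
Band runs from +172.797° eastward to -174.382°, crossing the antimeridian.

12.821°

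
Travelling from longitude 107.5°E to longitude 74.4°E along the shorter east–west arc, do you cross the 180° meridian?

Signed shortest Δλ = ((74.4 − 107.5 + 180) mod 360) − 180 = -33.1°.
Going west by 33.1° from +107.5° reaches +74.4° without touching 180°.

No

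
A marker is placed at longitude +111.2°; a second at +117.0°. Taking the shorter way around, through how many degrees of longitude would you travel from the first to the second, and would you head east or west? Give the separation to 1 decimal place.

5.8° east

Raw difference: 117.0 − 111.2 = 5.8°.
Normalise into (−180°, 180°]: 5.8° stays 5.8°.
Positive ⇒ the second point lies to the east; separation 5.8°.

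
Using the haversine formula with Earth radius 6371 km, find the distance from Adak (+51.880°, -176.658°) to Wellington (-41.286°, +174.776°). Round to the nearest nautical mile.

5612 nmi

Δλ = 174.776 − -176.658 = 351.434°; wrapped into (−180°, 180°]: -8.566°.
Δφ = -41.286 − 51.880 = -93.166°.
a = sin²(Δφ/2) + cos φ₁ · cos φ₂ · sin²(Δλ/2) = 0.530202.
c = 2·atan2(√a, √(1−a)) = 1.63124 rad → d = 6371·c ≈ 10392.61 km ≈ 5611.56 nmi.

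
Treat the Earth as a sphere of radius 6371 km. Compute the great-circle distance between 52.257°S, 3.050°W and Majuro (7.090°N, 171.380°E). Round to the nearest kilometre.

Δλ = 171.380 − -3.050 = 174.430°.
Δφ = 7.090 − -52.257 = 59.347°.
a = sin²(Δφ/2) + cos φ₁ · cos φ₂ · sin²(Δλ/2) = 0.851087.
c = 2·atan2(√a, √(1−a)) = 2.34924 rad → d = 6371·c ≈ 14967.03 km.

14967 km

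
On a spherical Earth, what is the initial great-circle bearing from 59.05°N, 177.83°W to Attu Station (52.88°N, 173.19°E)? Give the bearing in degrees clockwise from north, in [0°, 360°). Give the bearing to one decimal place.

223.0°

Δλ = 173.19 − -177.83 = 351.02°; wrapped into (−180°, 180°]: -8.98°.
θ = atan2( sin Δλ · cos φ₂ , cos φ₁ · sin φ₂ − sin φ₁ · cos φ₂ · cos Δλ )
  = atan2(-0.09420, -0.10114) = -137.034° → normalised to [0°, 360°): 222.966°.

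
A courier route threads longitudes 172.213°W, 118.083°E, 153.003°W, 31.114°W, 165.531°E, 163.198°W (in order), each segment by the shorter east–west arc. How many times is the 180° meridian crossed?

4

Leg 1: -172.213° → +118.083°, shortest Δλ = -69.704° (west) — crosses 180°.
Leg 2: +118.083° → -153.003°, shortest Δλ = 88.914° (east) — crosses 180°.
Leg 3: -153.003° → -31.114°, shortest Δλ = 121.889° (east) — does not cross 180°.
Leg 4: -31.114° → +165.531°, shortest Δλ = -163.355° (west) — crosses 180°.
Leg 5: +165.531° → -163.198°, shortest Δλ = 31.271° (east) — crosses 180°.
Total crossings: 4.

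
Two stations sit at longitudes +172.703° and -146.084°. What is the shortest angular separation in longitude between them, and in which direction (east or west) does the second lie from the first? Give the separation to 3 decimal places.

41.213° east

Raw difference: -146.084 − 172.703 = -318.787°.
Normalise into (−180°, 180°]: -318.787° + 360° = 41.213°.
Positive ⇒ the second point lies to the east; separation 41.213°.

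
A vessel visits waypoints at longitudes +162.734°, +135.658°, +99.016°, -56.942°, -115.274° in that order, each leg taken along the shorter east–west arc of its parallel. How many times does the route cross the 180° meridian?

Leg 1: +162.734° → +135.658°, shortest Δλ = -27.076° (west) — does not cross 180°.
Leg 2: +135.658° → +99.016°, shortest Δλ = -36.642° (west) — does not cross 180°.
Leg 3: +99.016° → -56.942°, shortest Δλ = -155.958° (west) — does not cross 180°.
Leg 4: -56.942° → -115.274°, shortest Δλ = -58.332° (west) — does not cross 180°.
Total crossings: 0.

0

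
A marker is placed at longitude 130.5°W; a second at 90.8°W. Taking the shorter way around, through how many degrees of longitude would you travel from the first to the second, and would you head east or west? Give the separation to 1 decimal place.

39.7° east

Raw difference: -90.8 − -130.5 = 39.7°.
Normalise into (−180°, 180°]: 39.7° stays 39.7°.
Positive ⇒ the second point lies to the east; separation 39.7°.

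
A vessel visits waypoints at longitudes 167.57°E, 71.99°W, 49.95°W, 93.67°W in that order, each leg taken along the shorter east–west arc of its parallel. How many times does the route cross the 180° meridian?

Leg 1: +167.57° → -71.99°, shortest Δλ = 120.44° (east) — crosses 180°.
Leg 2: -71.99° → -49.95°, shortest Δλ = 22.04° (east) — does not cross 180°.
Leg 3: -49.95° → -93.67°, shortest Δλ = -43.72° (west) — does not cross 180°.
Total crossings: 1.

1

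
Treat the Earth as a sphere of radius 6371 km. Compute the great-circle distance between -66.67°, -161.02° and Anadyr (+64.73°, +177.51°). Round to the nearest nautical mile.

7943 nmi

Δλ = 177.51 − -161.02 = 338.53°; wrapped into (−180°, 180°]: -21.47°.
Δφ = 64.73 − -66.67 = 131.40°.
a = sin²(Δφ/2) + cos φ₁ · cos φ₂ · sin²(Δλ/2) = 0.836521.
c = 2·atan2(√a, √(1−a)) = 2.30911 rad → d = 6371·c ≈ 14711.35 km ≈ 7943.49 nmi.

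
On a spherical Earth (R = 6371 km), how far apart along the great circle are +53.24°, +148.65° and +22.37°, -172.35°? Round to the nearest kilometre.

Δλ = -172.35 − 148.65 = -321.00°; wrapped into (−180°, 180°]: 39.00°.
Δφ = 22.37 − 53.24 = -30.87°.
a = sin²(Δφ/2) + cos φ₁ · cos φ₂ · sin²(Δλ/2) = 0.132500.
c = 2·atan2(√a, √(1−a)) = 0.74513 rad → d = 6371·c ≈ 4747.22 km.

4747 km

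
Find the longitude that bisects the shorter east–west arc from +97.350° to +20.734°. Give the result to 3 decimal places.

+59.042°

Signed shortest Δλ from +97.350° to +20.734° is -76.616°.
Midpoint longitude = +97.350° + (-76.616°)/2 = +97.350° − 38.308° = +59.042°.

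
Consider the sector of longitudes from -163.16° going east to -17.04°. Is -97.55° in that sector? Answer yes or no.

Band width going east from -163.16° to -17.04°: ((-17.04 − -163.16) mod 360) = 146.12°.
Offset of -97.55° east of the west edge: ((-97.55 − -163.16) mod 360) = 65.61°.
65.61° ≤ 146.12° ⇒ inside.

Yes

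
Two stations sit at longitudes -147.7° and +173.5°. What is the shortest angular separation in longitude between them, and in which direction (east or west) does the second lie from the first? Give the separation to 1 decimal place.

Raw difference: 173.5 − -147.7 = 321.2°.
Normalise into (−180°, 180°]: 321.2° − 360° = -38.8°.
Negative ⇒ the second point lies to the west; separation 38.8°.

38.8° west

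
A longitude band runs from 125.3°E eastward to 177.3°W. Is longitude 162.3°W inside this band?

No

Band width going east from +125.3° to -177.3°: ((-177.3 − 125.3) mod 360) = 57.4°.
Offset of -162.3° east of the west edge: ((-162.3 − 125.3) mod 360) = 72.4°.
72.4° > 57.4° ⇒ outside.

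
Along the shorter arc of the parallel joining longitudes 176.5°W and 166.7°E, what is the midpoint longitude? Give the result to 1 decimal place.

Signed shortest Δλ from -176.5° to +166.7° is -16.8°.
Midpoint longitude = -176.5° + (-16.8°)/2 = -176.5° − 8.4° = -184.9°.
Normalise into (−180°, 180°]: +175.1°.
(The naïve average (-176.5 + +166.7)/2 = -4.9° is on the wrong side of the globe.)

175.1°E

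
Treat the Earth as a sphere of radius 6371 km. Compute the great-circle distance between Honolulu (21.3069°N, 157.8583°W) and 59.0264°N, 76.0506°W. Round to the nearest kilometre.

7525 km

Δλ = -76.0506 − -157.8583 = 81.8077°.
Δφ = 59.0264 − 21.3069 = 37.7195°.
a = sin²(Δφ/2) + cos φ₁ · cos φ₂ · sin²(Δλ/2) = 0.310064.
c = 2·atan2(√a, √(1−a)) = 1.18114 rad → d = 6371·c ≈ 7525.04 km.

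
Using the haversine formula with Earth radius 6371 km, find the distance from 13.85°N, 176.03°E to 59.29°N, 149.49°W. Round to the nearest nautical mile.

Δλ = -149.49 − 176.03 = -325.52°; wrapped into (−180°, 180°]: 34.48°.
Δφ = 59.29 − 13.85 = 45.44°.
a = sin²(Δφ/2) + cos φ₁ · cos φ₂ · sin²(Δλ/2) = 0.192726.
c = 2·atan2(√a, √(1−a)) = 0.90898 rad → d = 6371·c ≈ 5791.14 km ≈ 3126.96 nmi.

3127 nmi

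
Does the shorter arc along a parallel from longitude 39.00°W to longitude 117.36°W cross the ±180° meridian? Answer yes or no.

Signed shortest Δλ = ((-117.36 − -39.00 + 180) mod 360) − 180 = -78.36°.
Going west by 78.36° from -39.00° reaches -117.36° without touching 180°.

No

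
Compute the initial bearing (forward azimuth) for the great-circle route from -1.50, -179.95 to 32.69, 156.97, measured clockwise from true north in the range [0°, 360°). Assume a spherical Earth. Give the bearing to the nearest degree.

Δλ = 156.97 − -179.95 = 336.92°; wrapped into (−180°, 180°]: -23.08°.
θ = atan2( sin Δλ · cos φ₂ , cos φ₁ · sin φ₂ − sin φ₁ · cos φ₂ · cos Δλ )
  = atan2(-0.32992, 0.56018) = -30.497° → normalised to [0°, 360°): 329.503°.

330°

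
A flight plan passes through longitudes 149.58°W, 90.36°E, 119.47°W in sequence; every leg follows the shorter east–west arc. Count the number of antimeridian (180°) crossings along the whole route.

2

Leg 1: -149.58° → +90.36°, shortest Δλ = -120.06° (west) — crosses 180°.
Leg 2: +90.36° → -119.47°, shortest Δλ = 150.17° (east) — crosses 180°.
Total crossings: 2.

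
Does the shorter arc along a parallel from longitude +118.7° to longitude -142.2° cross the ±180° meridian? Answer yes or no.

Yes

Naïve |-142.2 − 118.7| = 260.9° > 180°, so the shorter arc goes the other way round — across 180°.
Signed shortest Δλ = ((-142.2 − 118.7 + 180) mod 360) − 180 = 99.1°.
Going east by 99.1° from +118.7° passes through 180° before reaching -142.2°.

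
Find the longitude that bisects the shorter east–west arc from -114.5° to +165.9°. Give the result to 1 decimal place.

-154.3°

Signed shortest Δλ from -114.5° to +165.9° is -79.6°.
Midpoint longitude = -114.5° + (-79.6°)/2 = -114.5° − 39.8° = -154.3°.
(The naïve average (-114.5 + +165.9)/2 = 25.7° is on the wrong side of the globe.)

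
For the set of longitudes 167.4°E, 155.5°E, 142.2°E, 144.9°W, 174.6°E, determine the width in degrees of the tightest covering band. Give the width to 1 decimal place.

Sort the longitudes: -144.9°, +142.2°, +155.5°, +167.4°, +174.6°.
Eastward gaps between consecutive values (wrapping around): 287.1°, 13.3°, 11.9°, 7.2°, 40.5°.
Largest gap = 287.1° ⇒ minimal covering band is its complement: 360° − 287.1° = 72.9°.
Band runs from +142.2° eastward to -144.9°, crossing the antimeridian.

72.9°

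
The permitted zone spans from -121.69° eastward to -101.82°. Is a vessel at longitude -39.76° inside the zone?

No

Band width going east from -121.69° to -101.82°: ((-101.82 − -121.69) mod 360) = 19.87°.
Offset of -39.76° east of the west edge: ((-39.76 − -121.69) mod 360) = 81.93°.
81.93° > 19.87° ⇒ outside.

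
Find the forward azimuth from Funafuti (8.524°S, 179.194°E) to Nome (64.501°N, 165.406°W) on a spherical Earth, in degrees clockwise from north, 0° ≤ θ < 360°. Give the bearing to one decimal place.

6.8°

Δλ = -165.406 − 179.194 = -344.600°; wrapped into (−180°, 180°]: 15.400°.
θ = atan2( sin Δλ · cos φ₂ , cos φ₁ · sin φ₂ − sin φ₁ · cos φ₂ · cos Δλ )
  = atan2(0.11432, 0.95414) = 6.832° → normalised to [0°, 360°): 6.832°.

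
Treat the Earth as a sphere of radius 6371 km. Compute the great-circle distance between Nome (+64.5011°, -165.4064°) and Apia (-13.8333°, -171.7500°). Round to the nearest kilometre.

Δλ = -171.7500 − -165.4064 = -6.3436°.
Δφ = -13.8333 − 64.5011 = -78.3344°.
a = sin²(Δφ/2) + cos φ₁ · cos φ₂ · sin²(Δλ/2) = 0.400180.
c = 2·atan2(√a, √(1−a)) = 1.36981 rad → d = 6371·c ≈ 8727.03 km.

8727 km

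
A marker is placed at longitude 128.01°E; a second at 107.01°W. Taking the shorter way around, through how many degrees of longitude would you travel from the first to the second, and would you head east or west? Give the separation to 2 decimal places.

Raw difference: -107.01 − 128.01 = -235.02°.
Normalise into (−180°, 180°]: -235.02° + 360° = 124.98°.
Positive ⇒ the second point lies to the east; separation 124.98°.

124.98° east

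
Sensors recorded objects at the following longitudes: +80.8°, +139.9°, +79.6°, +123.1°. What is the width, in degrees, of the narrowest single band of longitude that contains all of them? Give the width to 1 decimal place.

Sort the longitudes: +79.6°, +80.8°, +123.1°, +139.9°.
Eastward gaps between consecutive values (wrapping around): 1.2°, 42.3°, 16.8°, 299.7°.
Largest gap = 299.7° ⇒ minimal covering band is its complement: 360° − 299.7° = 60.3°.
Band runs from +79.6° eastward to +139.9°.

60.3°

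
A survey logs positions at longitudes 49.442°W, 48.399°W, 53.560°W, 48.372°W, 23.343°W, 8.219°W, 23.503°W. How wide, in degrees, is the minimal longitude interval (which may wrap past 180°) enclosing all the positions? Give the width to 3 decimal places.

Sort the longitudes: -53.560°, -49.442°, -48.399°, -48.372°, -23.503°, -23.343°, -8.219°.
Eastward gaps between consecutive values (wrapping around): 4.118°, 1.043°, 0.027°, 24.869°, 0.160°, 15.124°, 314.659°.
Largest gap = 314.659° ⇒ minimal covering band is its complement: 360° − 314.659° = 45.341°.
Band runs from -53.560° eastward to -8.219°.

45.341°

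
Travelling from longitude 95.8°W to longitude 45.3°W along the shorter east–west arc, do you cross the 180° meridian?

No

Signed shortest Δλ = ((-45.3 − -95.8 + 180) mod 360) − 180 = 50.5°.
Going east by 50.5° from -95.8° reaches -45.3° without touching 180°.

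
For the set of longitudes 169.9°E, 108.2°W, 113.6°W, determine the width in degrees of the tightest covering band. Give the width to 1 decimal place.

Sort the longitudes: -113.6°, -108.2°, +169.9°.
Eastward gaps between consecutive values (wrapping around): 5.4°, 278.1°, 76.5°.
Largest gap = 278.1° ⇒ minimal covering band is its complement: 360° − 278.1° = 81.9°.
Band runs from +169.9° eastward to -108.2°, crossing the antimeridian.

81.9°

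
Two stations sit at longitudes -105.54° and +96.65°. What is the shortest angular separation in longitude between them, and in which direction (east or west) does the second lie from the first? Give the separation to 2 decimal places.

157.81° west

Raw difference: 96.65 − -105.54 = 202.19°.
Normalise into (−180°, 180°]: 202.19° − 360° = -157.81°.
Negative ⇒ the second point lies to the west; separation 157.81°.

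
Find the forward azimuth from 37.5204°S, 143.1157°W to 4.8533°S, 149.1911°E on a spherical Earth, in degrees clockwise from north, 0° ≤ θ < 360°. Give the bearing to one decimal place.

280.0°

Δλ = 149.1911 − -143.1157 = 292.3068°; wrapped into (−180°, 180°]: -67.6932°.
θ = atan2( sin Δλ · cos φ₂ , cos φ₁ · sin φ₂ − sin φ₁ · cos φ₂ · cos Δλ )
  = atan2(-0.92185, 0.16324) = -79.958° → normalised to [0°, 360°): 280.042°.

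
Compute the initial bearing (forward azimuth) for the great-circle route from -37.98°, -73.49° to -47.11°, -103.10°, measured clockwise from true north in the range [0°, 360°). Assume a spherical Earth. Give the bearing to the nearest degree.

238°

Δλ = -103.10 − -73.49 = -29.61°.
θ = atan2( sin Δλ · cos φ₂ , cos φ₁ · sin φ₂ − sin φ₁ · cos φ₂ · cos Δλ )
  = atan2(-0.33628, -0.21337) = -122.395° → normalised to [0°, 360°): 237.605°.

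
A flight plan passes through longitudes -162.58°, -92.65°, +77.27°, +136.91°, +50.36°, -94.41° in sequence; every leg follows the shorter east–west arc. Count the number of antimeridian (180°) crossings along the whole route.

0

Leg 1: -162.58° → -92.65°, shortest Δλ = 69.93° (east) — does not cross 180°.
Leg 2: -92.65° → +77.27°, shortest Δλ = 169.92° (east) — does not cross 180°.
Leg 3: +77.27° → +136.91°, shortest Δλ = 59.64° (east) — does not cross 180°.
Leg 4: +136.91° → +50.36°, shortest Δλ = -86.55° (west) — does not cross 180°.
Leg 5: +50.36° → -94.41°, shortest Δλ = -144.77° (west) — does not cross 180°.
Total crossings: 0.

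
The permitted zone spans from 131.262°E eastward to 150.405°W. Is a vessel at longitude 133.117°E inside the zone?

Yes

Band width going east from +131.262° to -150.405°: ((-150.405 − 131.262) mod 360) = 78.333°.
Offset of +133.117° east of the west edge: ((133.117 − 131.262) mod 360) = 1.855°.
1.855° ≤ 78.333° ⇒ inside.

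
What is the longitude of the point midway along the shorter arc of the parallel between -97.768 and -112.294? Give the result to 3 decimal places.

-105.031°

Signed shortest Δλ from -97.768° to -112.294° is -14.526°.
Midpoint longitude = -97.768° + (-14.526°)/2 = -97.768° − 7.263° = -105.031°.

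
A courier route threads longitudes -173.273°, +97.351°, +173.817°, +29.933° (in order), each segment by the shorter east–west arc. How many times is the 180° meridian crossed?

Leg 1: -173.273° → +97.351°, shortest Δλ = -89.376° (west) — crosses 180°.
Leg 2: +97.351° → +173.817°, shortest Δλ = 76.466° (east) — does not cross 180°.
Leg 3: +173.817° → +29.933°, shortest Δλ = -143.884° (west) — does not cross 180°.
Total crossings: 1.

1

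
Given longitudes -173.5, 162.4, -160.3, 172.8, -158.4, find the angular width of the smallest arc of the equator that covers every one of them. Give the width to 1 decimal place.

Sort the longitudes: -173.5°, -160.3°, -158.4°, +162.4°, +172.8°.
Eastward gaps between consecutive values (wrapping around): 13.2°, 1.9°, 320.8°, 10.4°, 13.7°.
Largest gap = 320.8° ⇒ minimal covering band is its complement: 360° − 320.8° = 39.2°.
Band runs from +162.4° eastward to -158.4°, crossing the antimeridian.

39.2°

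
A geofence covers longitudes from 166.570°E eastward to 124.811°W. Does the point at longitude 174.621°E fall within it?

Yes

Band width going east from +166.570° to -124.811°: ((-124.811 − 166.570) mod 360) = 68.619°.
Offset of +174.621° east of the west edge: ((174.621 − 166.570) mod 360) = 8.051°.
8.051° ≤ 68.619° ⇒ inside.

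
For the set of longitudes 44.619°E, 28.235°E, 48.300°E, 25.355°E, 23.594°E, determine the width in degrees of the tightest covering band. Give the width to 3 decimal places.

Sort the longitudes: +23.594°, +25.355°, +28.235°, +44.619°, +48.300°.
Eastward gaps between consecutive values (wrapping around): 1.761°, 2.880°, 16.384°, 3.681°, 335.294°.
Largest gap = 335.294° ⇒ minimal covering band is its complement: 360° − 335.294° = 24.706°.
Band runs from +23.594° eastward to +48.300°.

24.706°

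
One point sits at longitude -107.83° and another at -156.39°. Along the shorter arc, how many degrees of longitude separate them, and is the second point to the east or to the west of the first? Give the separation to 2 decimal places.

Raw difference: -156.39 − -107.83 = -48.56°.
Normalise into (−180°, 180°]: -48.56° stays -48.56°.
Negative ⇒ the second point lies to the west; separation 48.56°.

48.56° west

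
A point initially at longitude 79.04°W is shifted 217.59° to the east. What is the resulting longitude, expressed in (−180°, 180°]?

Start at -79.04°; shift +217.59° → +138.55°.
+138.55° already lies in (−180°, 180°].

138.55°E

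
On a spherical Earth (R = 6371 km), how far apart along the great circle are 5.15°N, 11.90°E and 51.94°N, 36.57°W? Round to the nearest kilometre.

Δλ = -36.57 − 11.90 = -48.47°.
Δφ = 51.94 − 5.15 = 46.79°.
a = sin²(Δφ/2) + cos φ₁ · cos φ₂ · sin²(Δλ/2) = 0.261118.
c = 2·atan2(√a, √(1−a)) = 1.07269 rad → d = 6371·c ≈ 6834.10 km.

6834 km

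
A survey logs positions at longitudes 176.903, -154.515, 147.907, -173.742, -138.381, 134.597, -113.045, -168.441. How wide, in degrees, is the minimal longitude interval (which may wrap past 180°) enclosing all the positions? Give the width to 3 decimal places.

Sort the longitudes: -173.742°, -168.441°, -154.515°, -138.381°, -113.045°, +134.597°, +147.907°, +176.903°.
Eastward gaps between consecutive values (wrapping around): 5.301°, 13.926°, 16.134°, 25.336°, 247.642°, 13.310°, 28.996°, 9.355°.
Largest gap = 247.642° ⇒ minimal covering band is its complement: 360° − 247.642° = 112.358°.
Band runs from +134.597° eastward to -113.045°, crossing the antimeridian.

112.358°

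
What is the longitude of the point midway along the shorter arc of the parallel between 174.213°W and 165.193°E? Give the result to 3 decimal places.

Signed shortest Δλ from -174.213° to +165.193° is -20.594°.
Midpoint longitude = -174.213° + (-20.594°)/2 = -174.213° − 10.297° = -184.510°.
Normalise into (−180°, 180°]: +175.490°.
(The naïve average (-174.213 + +165.193)/2 = -4.51° is on the wrong side of the globe.)

175.490°E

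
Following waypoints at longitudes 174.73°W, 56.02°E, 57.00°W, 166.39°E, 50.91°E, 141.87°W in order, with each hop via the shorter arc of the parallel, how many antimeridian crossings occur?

3

Leg 1: -174.73° → +56.02°, shortest Δλ = -129.25° (west) — crosses 180°.
Leg 2: +56.02° → -57.00°, shortest Δλ = -113.02° (west) — does not cross 180°.
Leg 3: -57.00° → +166.39°, shortest Δλ = -136.61° (west) — crosses 180°.
Leg 4: +166.39° → +50.91°, shortest Δλ = -115.48° (west) — does not cross 180°.
Leg 5: +50.91° → -141.87°, shortest Δλ = 167.22° (east) — crosses 180°.
Total crossings: 3.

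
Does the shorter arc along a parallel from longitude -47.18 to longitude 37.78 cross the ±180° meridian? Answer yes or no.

No

Signed shortest Δλ = ((37.78 − -47.18 + 180) mod 360) − 180 = 84.96°.
Going east by 84.96° from -47.18° reaches +37.78° without touching 180°.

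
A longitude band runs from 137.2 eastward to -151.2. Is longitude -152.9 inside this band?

Yes

Band width going east from +137.2° to -151.2°: ((-151.2 − 137.2) mod 360) = 71.6°.
Offset of -152.9° east of the west edge: ((-152.9 − 137.2) mod 360) = 69.9°.
69.9° ≤ 71.6° ⇒ inside.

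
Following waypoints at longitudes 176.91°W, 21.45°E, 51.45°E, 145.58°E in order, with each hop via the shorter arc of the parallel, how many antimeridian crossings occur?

1

Leg 1: -176.91° → +21.45°, shortest Δλ = -161.64° (west) — crosses 180°.
Leg 2: +21.45° → +51.45°, shortest Δλ = 30.0° (east) — does not cross 180°.
Leg 3: +51.45° → +145.58°, shortest Δλ = 94.13° (east) — does not cross 180°.
Total crossings: 1.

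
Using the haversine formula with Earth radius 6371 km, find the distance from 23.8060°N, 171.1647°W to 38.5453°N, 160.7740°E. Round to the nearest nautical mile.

Δλ = 160.7740 − -171.1647 = 331.9387°; wrapped into (−180°, 180°]: -28.0613°.
Δφ = 38.5453 − 23.8060 = 14.7393°.
a = sin²(Δφ/2) + cos φ₁ · cos φ₂ · sin²(Δλ/2) = 0.058513.
c = 2·atan2(√a, √(1−a)) = 0.48864 rad → d = 6371·c ≈ 3113.09 km ≈ 1680.94 nmi.

1681 nmi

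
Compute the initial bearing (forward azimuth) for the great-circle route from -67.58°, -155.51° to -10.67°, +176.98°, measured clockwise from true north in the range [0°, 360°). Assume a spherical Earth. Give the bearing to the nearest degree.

328°

Δλ = 176.98 − -155.51 = 332.49°; wrapped into (−180°, 180°]: -27.51°.
θ = atan2( sin Δλ · cos φ₂ , cos φ₁ · sin φ₂ − sin φ₁ · cos φ₂ · cos Δλ )
  = atan2(-0.45392, 0.73510) = -31.695° → normalised to [0°, 360°): 328.305°.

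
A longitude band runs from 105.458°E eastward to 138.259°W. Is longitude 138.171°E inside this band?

Yes

Band width going east from +105.458° to -138.259°: ((-138.259 − 105.458) mod 360) = 116.283°.
Offset of +138.171° east of the west edge: ((138.171 − 105.458) mod 360) = 32.713°.
32.713° ≤ 116.283° ⇒ inside.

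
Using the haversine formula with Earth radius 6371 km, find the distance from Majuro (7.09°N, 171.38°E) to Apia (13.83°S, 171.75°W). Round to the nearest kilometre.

Δλ = -171.75 − 171.38 = -343.13°; wrapped into (−180°, 180°]: 16.87°.
Δφ = -13.83 − 7.09 = -20.92°.
a = sin²(Δφ/2) + cos φ₁ · cos φ₂ · sin²(Δλ/2) = 0.053694.
c = 2·atan2(√a, √(1−a)) = 0.46769 rad → d = 6371·c ≈ 2979.64 km.

2980 km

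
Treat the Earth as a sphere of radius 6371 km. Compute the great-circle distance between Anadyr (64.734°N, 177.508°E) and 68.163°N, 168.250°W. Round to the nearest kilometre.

736 km

Δλ = -168.250 − 177.508 = -345.758°; wrapped into (−180°, 180°]: 14.242°.
Δφ = 68.163 − 64.734 = 3.429°.
a = sin²(Δφ/2) + cos φ₁ · cos φ₂ · sin²(Δλ/2) = 0.003335.
c = 2·atan2(√a, √(1−a)) = 0.11556 rad → d = 6371·c ≈ 736.25 km.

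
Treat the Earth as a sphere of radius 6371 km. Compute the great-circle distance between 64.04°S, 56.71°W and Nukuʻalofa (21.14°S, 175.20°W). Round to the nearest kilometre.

9180 km

Δλ = -175.20 − -56.71 = -118.49°.
Δφ = -21.14 − -64.04 = 42.90°.
a = sin²(Δφ/2) + cos φ₁ · cos φ₂ · sin²(Δλ/2) = 0.435248.
c = 2·atan2(√a, √(1−a)) = 1.44093 rad → d = 6371·c ≈ 9180.14 km.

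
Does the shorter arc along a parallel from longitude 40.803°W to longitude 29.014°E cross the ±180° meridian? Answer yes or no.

No

Signed shortest Δλ = ((29.014 − -40.803 + 180) mod 360) − 180 = 69.817°.
Going east by 69.817° from -40.803° reaches +29.014° without touching 180°.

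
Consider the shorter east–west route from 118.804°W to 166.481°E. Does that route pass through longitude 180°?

Naïve |166.481 − -118.804| = 285.285° > 180°, so the shorter arc goes the other way round — across 180°.
Signed shortest Δλ = ((166.481 − -118.804 + 180) mod 360) − 180 = -74.715°.
Going west by 74.715° from -118.804° passes through 180° before reaching +166.481°.

Yes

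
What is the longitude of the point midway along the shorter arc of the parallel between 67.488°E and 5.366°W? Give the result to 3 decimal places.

Signed shortest Δλ from +67.488° to -5.366° is -72.854°.
Midpoint longitude = +67.488° + (-72.854°)/2 = +67.488° − 36.427° = +31.061°.

31.061°E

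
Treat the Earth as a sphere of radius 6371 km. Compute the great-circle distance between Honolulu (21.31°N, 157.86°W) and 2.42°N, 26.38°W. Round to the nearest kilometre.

Δλ = -26.38 − -157.86 = 131.48°.
Δφ = 2.42 − 21.31 = -18.89°.
a = sin²(Δφ/2) + cos φ₁ · cos φ₂ · sin²(Δλ/2) = 0.800588.
c = 2·atan2(√a, √(1−a)) = 2.21577 rad → d = 6371·c ≈ 14116.66 km.

14117 km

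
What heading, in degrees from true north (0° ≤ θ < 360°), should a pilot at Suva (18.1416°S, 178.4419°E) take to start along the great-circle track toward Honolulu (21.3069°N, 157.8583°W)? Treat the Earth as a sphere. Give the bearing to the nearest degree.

32°

Δλ = -157.8583 − 178.4419 = -336.3002°; wrapped into (−180°, 180°]: 23.6998°.
θ = atan2( sin Δλ · cos φ₂ , cos φ₁ · sin φ₂ − sin φ₁ · cos φ₂ · cos Δλ )
  = atan2(0.37447, 0.61092) = 31.507° → normalised to [0°, 360°): 31.507°.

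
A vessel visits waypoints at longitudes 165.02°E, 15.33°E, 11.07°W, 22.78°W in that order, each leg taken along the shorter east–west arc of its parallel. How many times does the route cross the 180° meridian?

0

Leg 1: +165.02° → +15.33°, shortest Δλ = -149.69° (west) — does not cross 180°.
Leg 2: +15.33° → -11.07°, shortest Δλ = -26.4° (west) — does not cross 180°.
Leg 3: -11.07° → -22.78°, shortest Δλ = -11.71° (west) — does not cross 180°.
Total crossings: 0.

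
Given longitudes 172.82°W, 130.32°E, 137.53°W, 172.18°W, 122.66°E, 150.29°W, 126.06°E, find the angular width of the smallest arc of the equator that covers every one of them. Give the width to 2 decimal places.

99.81°

Sort the longitudes: -172.82°, -172.18°, -150.29°, -137.53°, +122.66°, +126.06°, +130.32°.
Eastward gaps between consecutive values (wrapping around): 0.64°, 21.89°, 12.76°, 260.19°, 3.40°, 4.26°, 56.86°.
Largest gap = 260.19° ⇒ minimal covering band is its complement: 360° − 260.19° = 99.81°.
Band runs from +122.66° eastward to -137.53°, crossing the antimeridian.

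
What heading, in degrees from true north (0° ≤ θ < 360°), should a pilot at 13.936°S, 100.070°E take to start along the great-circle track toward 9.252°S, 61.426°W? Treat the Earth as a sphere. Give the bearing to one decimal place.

Δλ = -61.426 − 100.070 = -161.496°.
θ = atan2( sin Δλ · cos φ₂ , cos φ₁ · sin φ₂ − sin φ₁ · cos φ₂ · cos Δλ )
  = atan2(-0.31324, -0.38146) = -140.608° → normalised to [0°, 360°): 219.392°.

219.4°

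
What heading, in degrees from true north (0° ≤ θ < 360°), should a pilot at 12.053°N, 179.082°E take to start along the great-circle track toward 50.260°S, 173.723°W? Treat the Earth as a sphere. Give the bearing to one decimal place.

Δλ = -173.723 − 179.082 = -352.805°; wrapped into (−180°, 180°]: 7.195°.
θ = atan2( sin Δλ · cos φ₂ , cos φ₁ · sin φ₂ − sin φ₁ · cos φ₂ · cos Δλ )
  = atan2(0.08007, -0.88445) = 174.827° → normalised to [0°, 360°): 174.827°.

174.8°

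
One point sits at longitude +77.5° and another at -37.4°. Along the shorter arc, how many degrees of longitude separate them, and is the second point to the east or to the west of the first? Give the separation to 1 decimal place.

114.9° west

Raw difference: -37.4 − 77.5 = -114.9°.
Normalise into (−180°, 180°]: -114.9° stays -114.9°.
Negative ⇒ the second point lies to the west; separation 114.9°.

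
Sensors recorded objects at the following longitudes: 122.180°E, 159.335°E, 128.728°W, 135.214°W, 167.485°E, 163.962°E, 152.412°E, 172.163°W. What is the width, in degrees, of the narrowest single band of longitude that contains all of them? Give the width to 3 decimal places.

Sort the longitudes: -172.163°, -135.214°, -128.728°, +122.180°, +152.412°, +159.335°, +163.962°, +167.485°.
Eastward gaps between consecutive values (wrapping around): 36.949°, 6.486°, 250.908°, 30.232°, 6.923°, 4.627°, 3.523°, 20.352°.
Largest gap = 250.908° ⇒ minimal covering band is its complement: 360° − 250.908° = 109.092°.
Band runs from +122.180° eastward to -128.728°, crossing the antimeridian.

109.092°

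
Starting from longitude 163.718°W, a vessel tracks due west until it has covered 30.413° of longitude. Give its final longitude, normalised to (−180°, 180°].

Start at -163.718°; shift −30.413° → -194.131°.
-194.131° lies outside (−180°, 180°]; add 360° → +165.869°.

165.869°E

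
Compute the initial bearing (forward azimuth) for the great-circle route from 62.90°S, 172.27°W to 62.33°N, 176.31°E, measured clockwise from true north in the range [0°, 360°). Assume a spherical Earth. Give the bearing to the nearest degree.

354°

Δλ = 176.31 − -172.27 = 348.58°; wrapped into (−180°, 180°]: -11.42°.
θ = atan2( sin Δλ · cos φ₂ , cos φ₁ · sin φ₂ − sin φ₁ · cos φ₂ · cos Δλ )
  = atan2(-0.09195, 0.80866) = -6.487° → normalised to [0°, 360°): 353.513°.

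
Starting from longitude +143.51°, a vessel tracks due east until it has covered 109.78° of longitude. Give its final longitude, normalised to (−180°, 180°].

Start at +143.51°; shift +109.78° → +253.29°.
+253.29° lies outside (−180°, 180°]; subtract 360° → -106.71°.

-106.71°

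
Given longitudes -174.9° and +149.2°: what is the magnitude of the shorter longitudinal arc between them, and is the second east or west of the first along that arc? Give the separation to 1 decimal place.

35.9° west

Raw difference: 149.2 − -174.9 = 324.1°.
Normalise into (−180°, 180°]: 324.1° − 360° = -35.9°.
Negative ⇒ the second point lies to the west; separation 35.9°.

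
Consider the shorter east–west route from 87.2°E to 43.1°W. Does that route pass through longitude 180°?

No

Signed shortest Δλ = ((-43.1 − 87.2 + 180) mod 360) − 180 = -130.3°.
Going west by 130.3° from +87.2° reaches -43.1° without touching 180°.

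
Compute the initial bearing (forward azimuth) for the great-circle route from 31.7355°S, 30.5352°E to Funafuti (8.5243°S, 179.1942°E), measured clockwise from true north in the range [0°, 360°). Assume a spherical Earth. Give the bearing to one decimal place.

Δλ = 179.1942 − 30.5352 = 148.6590°.
θ = atan2( sin Δλ · cos φ₂ , cos φ₁ · sin φ₂ − sin φ₁ · cos φ₂ · cos Δλ )
  = atan2(0.51438, -0.57035) = 137.954° → normalised to [0°, 360°): 137.954°.

138.0°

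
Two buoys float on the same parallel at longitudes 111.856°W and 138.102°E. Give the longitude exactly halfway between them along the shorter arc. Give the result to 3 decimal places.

Signed shortest Δλ from -111.856° to +138.102° is -110.042°.
Midpoint longitude = -111.856° + (-110.042°)/2 = -111.856° − 55.021° = -166.877°.
(The naïve average (-111.856 + +138.102)/2 = 13.123° is on the wrong side of the globe.)

166.877°W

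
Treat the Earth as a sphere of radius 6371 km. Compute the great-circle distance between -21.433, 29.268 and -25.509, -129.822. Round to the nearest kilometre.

Δλ = -129.822 − 29.268 = -159.090°.
Δφ = -25.509 − -21.433 = -4.076°.
a = sin²(Δφ/2) + cos φ₁ · cos φ₂ · sin²(Δλ/2) = 0.813705.
c = 2·atan2(√a, √(1−a)) = 2.24902 rad → d = 6371·c ≈ 14328.51 km.

14329 km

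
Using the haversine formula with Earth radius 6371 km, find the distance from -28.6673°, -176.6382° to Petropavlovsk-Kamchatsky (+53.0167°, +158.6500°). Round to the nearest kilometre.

Δλ = 158.6500 − -176.6382 = 335.2882°; wrapped into (−180°, 180°]: -24.7118°.
Δφ = 53.0167 − -28.6673 = 81.6840°.
a = sin²(Δφ/2) + cos φ₁ · cos φ₂ · sin²(Δλ/2) = 0.451853.
c = 2·atan2(√a, √(1−a)) = 1.47435 rad → d = 6371·c ≈ 9393.10 km.

9393 km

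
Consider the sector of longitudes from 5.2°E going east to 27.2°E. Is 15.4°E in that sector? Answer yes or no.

Band width going east from +5.2° to +27.2°: ((27.2 − 5.2) mod 360) = 22.0°.
Offset of +15.4° east of the west edge: ((15.4 − 5.2) mod 360) = 10.2°.
10.2° ≤ 22.0° ⇒ inside.

Yes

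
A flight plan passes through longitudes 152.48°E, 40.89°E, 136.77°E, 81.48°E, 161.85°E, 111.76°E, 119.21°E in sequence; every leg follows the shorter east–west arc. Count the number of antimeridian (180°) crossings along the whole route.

Leg 1: +152.48° → +40.89°, shortest Δλ = -111.59° (west) — does not cross 180°.
Leg 2: +40.89° → +136.77°, shortest Δλ = 95.88° (east) — does not cross 180°.
Leg 3: +136.77° → +81.48°, shortest Δλ = -55.29° (west) — does not cross 180°.
Leg 4: +81.48° → +161.85°, shortest Δλ = 80.37° (east) — does not cross 180°.
Leg 5: +161.85° → +111.76°, shortest Δλ = -50.09° (west) — does not cross 180°.
Leg 6: +111.76° → +119.21°, shortest Δλ = 7.45° (east) — does not cross 180°.
Total crossings: 0.

0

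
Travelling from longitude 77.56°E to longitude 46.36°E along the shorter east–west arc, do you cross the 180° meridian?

No

Signed shortest Δλ = ((46.36 − 77.56 + 180) mod 360) − 180 = -31.2°.
Going west by 31.2° from +77.56° reaches +46.36° without touching 180°.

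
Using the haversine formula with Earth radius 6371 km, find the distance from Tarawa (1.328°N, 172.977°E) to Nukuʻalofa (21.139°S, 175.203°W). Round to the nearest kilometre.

2810 km

Δλ = -175.203 − 172.977 = -348.180°; wrapped into (−180°, 180°]: 11.820°.
Δφ = -21.139 − 1.328 = -22.467°.
a = sin²(Δφ/2) + cos φ₁ · cos φ₂ · sin²(Δλ/2) = 0.047836.
c = 2·atan2(√a, √(1−a)) = 0.44099 rad → d = 6371·c ≈ 2809.57 km.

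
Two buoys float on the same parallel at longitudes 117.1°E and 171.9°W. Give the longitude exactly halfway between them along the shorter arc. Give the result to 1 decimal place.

Signed shortest Δλ from +117.1° to -171.9° is +71.0°.
Midpoint longitude = +117.1° + (+71.0°)/2 = +117.1° + 35.5° = +152.6°.
(The naïve average (+117.1 + -171.9)/2 = -27.4° is on the wrong side of the globe.)

152.6°E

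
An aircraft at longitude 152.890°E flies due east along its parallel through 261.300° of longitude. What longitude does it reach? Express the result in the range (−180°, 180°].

Start at +152.890°; shift +261.300° → +414.190°.
+414.190° lies outside (−180°, 180°]; subtract 360° → +54.190°.

54.190°E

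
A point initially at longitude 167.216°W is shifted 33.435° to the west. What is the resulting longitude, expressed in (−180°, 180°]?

Start at -167.216°; shift −33.435° → -200.651°.
-200.651° lies outside (−180°, 180°]; add 360° → +159.349°.

159.349°E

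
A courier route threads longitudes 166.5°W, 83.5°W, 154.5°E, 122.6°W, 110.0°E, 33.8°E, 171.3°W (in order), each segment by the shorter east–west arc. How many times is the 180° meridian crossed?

Leg 1: -166.5° → -83.5°, shortest Δλ = 83.0° (east) — does not cross 180°.
Leg 2: -83.5° → +154.5°, shortest Δλ = -122.0° (west) — crosses 180°.
Leg 3: +154.5° → -122.6°, shortest Δλ = 82.9° (east) — crosses 180°.
Leg 4: -122.6° → +110.0°, shortest Δλ = -127.4° (west) — crosses 180°.
Leg 5: +110.0° → +33.8°, shortest Δλ = -76.2° (west) — does not cross 180°.
Leg 6: +33.8° → -171.3°, shortest Δλ = 154.9° (east) — crosses 180°.
Total crossings: 4.

4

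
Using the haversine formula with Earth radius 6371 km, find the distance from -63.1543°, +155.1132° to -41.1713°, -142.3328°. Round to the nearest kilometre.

4662 km

Δλ = -142.3328 − 155.1132 = -297.4460°; wrapped into (−180°, 180°]: 62.5540°.
Δφ = -41.1713 − -63.1543 = 21.9830°.
a = sin²(Δφ/2) + cos φ₁ · cos φ₂ · sin²(Δλ/2) = 0.127979.
c = 2·atan2(√a, √(1−a)) = 0.73170 rad → d = 6371·c ≈ 4661.64 km.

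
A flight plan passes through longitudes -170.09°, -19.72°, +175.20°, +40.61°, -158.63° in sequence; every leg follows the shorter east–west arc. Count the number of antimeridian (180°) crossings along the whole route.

2

Leg 1: -170.09° → -19.72°, shortest Δλ = 150.37° (east) — does not cross 180°.
Leg 2: -19.72° → +175.20°, shortest Δλ = -165.08° (west) — crosses 180°.
Leg 3: +175.20° → +40.61°, shortest Δλ = -134.59° (west) — does not cross 180°.
Leg 4: +40.61° → -158.63°, shortest Δλ = 160.76° (east) — crosses 180°.
Total crossings: 2.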